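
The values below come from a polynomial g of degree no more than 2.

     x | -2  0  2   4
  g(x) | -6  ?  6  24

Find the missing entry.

The 3 known points determine the degree-2 polynomial uniquely.
Write g(x) = ax^2 + bx + c. Substituting each data point gives a linear system:
  4a - 2b + c = -6
  4a + 2b + c = 6
  16a + 4b + c = 24
Solving the system yields a = 1, b = 3, c = -4.
So g(x) = x^2 + 3x - 4.
Then g(0) = -4.

-4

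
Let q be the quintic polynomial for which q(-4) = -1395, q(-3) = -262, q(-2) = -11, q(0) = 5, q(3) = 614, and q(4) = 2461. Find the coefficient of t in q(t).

2

Write q(t) = at^5 + bt^4 + ct^3 + dt^2 + et + k. Substituting each data point gives a linear system:
  -1024a + 256b - 64c + 16d - 4e + k = -1395
  -243a + 81b - 27c + 9d - 3e + k = -262
  -32a + 16b - 8c + 4d - 2e + k = -11
  k = 5
  243a + 81b + 27c + 9d + 3e + k = 614
  1024a + 256b + 64c + 16d + 4e + k = 2461
Solving the system yields a = 2, b = 2, c = -2, d = 1, e = 2, k = 5.
So q(t) = 2t⁵ + 2t⁴ - 2t³ + t² + 2t + 5.
The coefficient of t is 2.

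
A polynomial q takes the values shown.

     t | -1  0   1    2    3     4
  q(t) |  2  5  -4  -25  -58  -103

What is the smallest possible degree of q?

Forward differences of the values at t = -1, 0, 1, 2, 3, 4:
  q  : 2  5  -4  -25  -58  -103
  Δ  : 3  -9  -21  -33  -45
  Δ^2: -12  -12  -12  -12
  Δ^3: 0  0  0
  Δ^4: 0  0
  Δ^5: 0
The second differences are constant (-12) and nonzero, while all higher differences vanish, so the minimal degree is 2.

2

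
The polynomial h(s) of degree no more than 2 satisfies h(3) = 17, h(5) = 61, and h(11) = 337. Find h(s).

h(s) = 3s^2 - 2s - 4

Write h(s) = as^2 + bs + c. Substituting each data point gives a linear system:
  9a + 3b + c = 17
  25a + 5b + c = 61
  121a + 11b + c = 337
Solving the system yields a = 3, b = -2, c = -4.
So h(s) = 3s^2 - 2s - 4.
Check: h(3) = 17. ✓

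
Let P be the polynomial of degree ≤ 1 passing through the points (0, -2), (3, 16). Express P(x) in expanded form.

Using the Lagrange interpolation formula with nodes 0, 3:
  L_0(x) = (x - 3) / -3
  L_1(x) = x / 3
Then P(x) = -2·L_0(x) + 16·L_1(x).
Expanding and collecting terms gives P(x) = 6x - 2.
Check: P(3) = 16. ✓

P(x) = 6x - 2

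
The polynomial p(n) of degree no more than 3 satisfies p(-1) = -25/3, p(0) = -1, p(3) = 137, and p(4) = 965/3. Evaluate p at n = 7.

Write p(n) = an^3 + bn^2 + cn + d. Substituting each data point gives a linear system:
  -a + b - c + d = -25/3
  d = -1
  27a + 9b + 3c + d = 137
  64a + 16b + 4c + d = 965/3
Solving the system yields a = 5, b = -1/3, c = 2, d = -1.
So p(n) = 5n^3 - (1/3)n^2 + 2n - 1.
Then p(7) = 5135/3.

5135/3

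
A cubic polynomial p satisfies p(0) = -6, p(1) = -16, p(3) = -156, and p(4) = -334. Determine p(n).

Write p(n) = an^3 + bn^2 + cn + d. Substituting each data point gives a linear system:
  d = -6
  a + b + c + d = -16
  27a + 9b + 3c + d = -156
  64a + 16b + 4c + d = -334
Solving the system yields a = -4, b = -4, c = -2, d = -6.
So p(n) = -4n³ - 4n² - 2n - 6.
Check: p(3) = -156. ✓

p(n) = -4n^3 - 4n^2 - 2n - 6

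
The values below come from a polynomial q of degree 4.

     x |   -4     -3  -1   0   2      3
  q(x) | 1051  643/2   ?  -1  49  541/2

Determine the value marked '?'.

The 5 known points determine the degree-4 polynomial uniquely.
Write q(x) = ax^4 + bx^3 + cx^2 + dx + e. Substituting each data point gives a linear system:
  256a - 64b + 16c - 4d + e = 1051
  81a - 27b + 9c - 3d + e = 643/2
  e = -1
  16a + 8b + 4c + 2d + e = 49
  81a + 27b + 9c + 3d + e = 541/2
Solving the system yields a = 4, b = -3/2, c = -3, d = 5, e = -1.
So q(x) = 4x^4 - (3/2)x^3 - 3x^2 + 5x - 1.
Then q(-1) = -7/2.

-7/2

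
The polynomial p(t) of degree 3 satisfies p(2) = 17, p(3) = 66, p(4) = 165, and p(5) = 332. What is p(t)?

Using the Lagrange interpolation formula with nodes 2, 3, 4, 5:
  L_0(t) = (t - 3)(t - 4)(t - 5) / -6
  L_1(t) = (t - 2)(t - 4)(t - 5) / 2
  L_2(t) = (t - 2)(t - 3)(t - 5) / -2
  L_3(t) = (t - 2)(t - 3)(t - 4) / 6
Then p(t) = 17·L_0(t) + 66·L_1(t) + 165·L_2(t) + 332·L_3(t).
Expanding and collecting terms gives p(t) = 3t^3 - 2t^2 + 2t - 3.
Check: p(3) = 66. ✓

p(t) = 3t^3 - 2t^2 + 2t - 3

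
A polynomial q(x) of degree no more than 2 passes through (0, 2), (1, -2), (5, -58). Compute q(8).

Using the Lagrange interpolation formula with nodes 0, 1, 5:
  L_0(x) = (x - 1)(x - 5) / 5
  L_1(x) = x(x - 5) / -4
  L_2(x) = x(x - 1) / 20
Then q(x) = 2·L_0(x) - 2·L_1(x) - 58·L_2(x).
Expanding and collecting terms gives q(x) = -2x² - 2x + 2.
Evaluating at x = 8: q(8) = -142.

-142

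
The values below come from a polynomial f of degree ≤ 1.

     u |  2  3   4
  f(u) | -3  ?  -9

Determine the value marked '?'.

On equispaced nodes a degree-1 polynomial has vanishing second forward difference, so
  f(2) - 2·f(3) + f(4) = 0.
Substituting the known values and solving for f(3):
  -2·f(3) = 12
  f(3) = -6.

-6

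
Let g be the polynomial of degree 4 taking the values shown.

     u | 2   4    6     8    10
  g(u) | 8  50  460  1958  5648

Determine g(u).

Write g(u) = au^4 + bu^3 + cu^2 + du + e. Substituting each data point gives a linear system:
  16a + 8b + 4c + 2d + e = 8
  256a + 64b + 16c + 4d + e = 50
  1296a + 216b + 36c + 6d + e = 460
  4096a + 512b + 64c + 8d + e = 1958
  10000a + 1000b + 100c + 10d + e = 5648
Solving the system yields a = 1, b = -5, c = 6, d = 5, e = -2.
So g(u) = u^4 - 5u^3 + 6u^2 + 5u - 2.
Check: g(4) = 50. ✓

g(u) = u^4 - 5u^3 + 6u^2 + 5u - 2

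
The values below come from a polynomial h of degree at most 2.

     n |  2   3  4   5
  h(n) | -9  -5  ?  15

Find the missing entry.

The 3 known points determine the degree-2 polynomial uniquely.
Write h(n) = an^2 + bn + c. Substituting each data point gives a linear system:
  4a + 2b + c = -9
  9a + 3b + c = -5
  25a + 5b + c = 15
Solving the system yields a = 2, b = -6, c = -5.
So h(n) = 2n^2 - 6n - 5.
Then h(4) = 3.

3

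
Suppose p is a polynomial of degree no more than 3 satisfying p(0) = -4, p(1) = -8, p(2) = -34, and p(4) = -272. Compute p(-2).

58

Write p(u) = au^3 + bu^2 + cu + d. Substituting each data point gives a linear system:
  d = -4
  a + b + c + d = -8
  8a + 4b + 2c + d = -34
  64a + 16b + 4c + d = -272
Solving the system yields a = -5, b = 4, c = -3, d = -4.
So p(u) = -5u^3 + 4u^2 - 3u - 4.
Then p(-2) = 58.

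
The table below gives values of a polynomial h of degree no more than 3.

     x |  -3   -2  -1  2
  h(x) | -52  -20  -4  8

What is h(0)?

Write h(x) = ax^3 + bx^2 + cx + d. Substituting each data point gives a linear system:
  -27a + 9b - 3c + d = -52
  -8a + 4b - 2c + d = -20
  -a + b - c + d = -4
  8a + 4b + 2c + d = 8
Solving the system yields a = 1, b = -2, c = 3, d = 2.
So h(x) = x^3 - 2x^2 + 3x + 2.
Then h(0) = 2.

2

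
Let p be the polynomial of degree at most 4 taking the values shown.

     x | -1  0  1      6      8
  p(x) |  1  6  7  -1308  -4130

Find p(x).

p(x) = -x^4 - x^2 + 3x + 6

Write p(x) = ax^4 + bx^3 + cx^2 + dx + e. Substituting each data point gives a linear system:
  a - b + c - d + e = 1
  e = 6
  a + b + c + d + e = 7
  1296a + 216b + 36c + 6d + e = -1308
  4096a + 512b + 64c + 8d + e = -4130
Solving the system yields a = -1, b = 0, c = -1, d = 3, e = 6.
So p(x) = -x^4 - x^2 + 3x + 6.
Check: p(0) = 6. ✓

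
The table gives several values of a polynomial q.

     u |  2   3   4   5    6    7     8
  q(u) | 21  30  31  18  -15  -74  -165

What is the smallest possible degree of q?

Forward differences of the values at u = 2, 3, 4, 5, 6, 7, 8:
  q  : 21  30  31  18  -15  -74  -165
  Δ  : 9  1  -13  -33  -59  -91
  Δ^2: -8  -14  -20  -26  -32
  Δ^3: -6  -6  -6  -6
  Δ^4: 0  0  0
  Δ^5: 0  0
  Δ^6: 0
The third differences are constant (-6) and nonzero, while all higher differences vanish, so the minimal degree is 3.

3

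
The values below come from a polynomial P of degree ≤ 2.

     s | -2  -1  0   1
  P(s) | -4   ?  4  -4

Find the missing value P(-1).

4

On equispaced nodes a degree-2 polynomial has vanishing third forward difference, so
  - P(-2) + 3·P(-1) - 3·P(0) + P(1) = 0.
Substituting the known values and solving for P(-1):
  3·P(-1) = 12
  P(-1) = 4.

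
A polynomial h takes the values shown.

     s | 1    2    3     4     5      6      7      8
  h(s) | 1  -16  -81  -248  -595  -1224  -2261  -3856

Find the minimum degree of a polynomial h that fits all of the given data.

Forward differences of the values at s = 1, 2, 3, 4, 5, 6, 7, 8:
  h  : 1  -16  -81  -248  -595  -1224  -2261  -3856
  Δ  : -17  -65  -167  -347  -629  -1037  -1595
  Δ^2: -48  -102  -180  -282  -408  -558
  Δ^3: -54  -78  -102  -126  -150
  Δ^4: -24  -24  -24  -24
  Δ^5: 0  0  0
  Δ^6: 0  0
  Δ^7: 0
The fourth differences are constant (-24) and nonzero, while all higher differences vanish, so the minimal degree is 4.

4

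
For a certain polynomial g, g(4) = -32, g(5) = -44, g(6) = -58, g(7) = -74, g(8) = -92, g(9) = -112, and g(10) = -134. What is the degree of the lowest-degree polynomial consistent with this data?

2

Forward differences of the values at s = 4, 5, 6, 7, 8, 9, 10:
  g  : -32  -44  -58  -74  -92  -112  -134
  Δ  : -12  -14  -16  -18  -20  -22
  Δ^2: -2  -2  -2  -2  -2
  Δ^3: 0  0  0  0
  Δ^4: 0  0  0
  Δ^5: 0  0
  Δ^6: 0
The second differences are constant (-2) and nonzero, while all higher differences vanish, so the minimal degree is 2.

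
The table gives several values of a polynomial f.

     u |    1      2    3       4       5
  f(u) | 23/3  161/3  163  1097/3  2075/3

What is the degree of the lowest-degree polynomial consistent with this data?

Forward differences of the values at u = 1, 2, 3, 4, 5:
  f  : 23/3  161/3  163  1097/3  2075/3
  Δ  : 46  328/3  608/3  326
  Δ^2: 190/3  280/3  370/3
  Δ^3: 30  30
  Δ^4: 0
The third differences are constant (30) and nonzero, while all higher differences vanish, so the minimal degree is 3.

3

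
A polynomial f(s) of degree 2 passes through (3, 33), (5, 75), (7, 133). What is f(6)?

Using the Lagrange interpolation formula with nodes 3, 5, 7:
  L_0(s) = (s - 5)(s - 7) / 8
  L_1(s) = (s - 3)(s - 7) / -4
  L_2(s) = (s - 3)(s - 5) / 8
Then f(s) = 33·L_0(s) + 75·L_1(s) + 133·L_2(s).
Expanding and collecting terms gives f(s) = 2s^2 + 5s.
Evaluating at s = 6: f(6) = 102.

102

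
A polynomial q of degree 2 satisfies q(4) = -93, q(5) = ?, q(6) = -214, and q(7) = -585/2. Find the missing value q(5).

-295/2

On equispaced nodes a degree-2 polynomial has vanishing third forward difference, so
  - q(4) + 3·q(5) - 3·q(6) + q(7) = 0.
Substituting the known values and solving for q(5):
  3·q(5) = -885/2
  q(5) = -295/2.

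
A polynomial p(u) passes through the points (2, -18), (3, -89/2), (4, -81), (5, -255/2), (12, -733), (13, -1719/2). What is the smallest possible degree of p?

2

Divided differences on the nodes 2, 3, 4, 5, 12, 13:
  order 0: -18  -89/2  -81  -255/2  -733  -1719/2
  order 1: -53/2  -73/2  -93/2  -173/2  -253/2
  order 2: -5  -5  -5  -5
  order 3: 0  0  0
  order 4: 0  0
  order 5: 0
The order-2 divided differences are all -5 (nonzero) and every higher order vanishes, so the data lies on a polynomial of degree exactly 2.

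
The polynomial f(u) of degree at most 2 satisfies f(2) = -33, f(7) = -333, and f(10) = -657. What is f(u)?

f(u) = -6u^2 - 6u + 3

Using the Lagrange interpolation formula with nodes 2, 7, 10:
  L_0(u) = (u - 7)(u - 10) / 40
  L_1(u) = (u - 2)(u - 10) / -15
  L_2(u) = (u - 2)(u - 7) / 24
Then f(u) = -33·L_0(u) - 333·L_1(u) - 657·L_2(u).
Expanding and collecting terms gives f(u) = -6u^2 - 6u + 3.
Check: f(10) = -657. ✓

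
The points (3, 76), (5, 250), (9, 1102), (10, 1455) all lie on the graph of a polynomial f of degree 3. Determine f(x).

Using the Lagrange interpolation formula with nodes 3, 5, 9, 10:
  L_0(x) = (x - 5)(x - 9)(x - 10) / -84
  L_1(x) = (x - 3)(x - 9)(x - 10) / 40
  L_2(x) = (x - 3)(x - 5)(x - 10) / -24
  L_3(x) = (x - 3)(x - 5)(x - 9) / 35
Then f(x) = 76·L_0(x) + 250·L_1(x) + 1102·L_2(x) + 1455·L_3(x).
Expanding and collecting terms gives f(x) = x^3 + 4x^2 + 6x - 5.
Check: f(3) = 76. ✓

f(x) = x^3 + 4x^2 + 6x - 5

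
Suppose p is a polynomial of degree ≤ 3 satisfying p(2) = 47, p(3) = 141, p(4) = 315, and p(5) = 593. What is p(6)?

999

Write p(u) = au^3 + bu^2 + cu + d. Substituting each data point gives a linear system:
  8a + 4b + 2c + d = 47
  27a + 9b + 3c + d = 141
  64a + 16b + 4c + d = 315
  125a + 25b + 5c + d = 593
Solving the system yields a = 4, b = 4, c = -2, d = 3.
So p(u) = 4u^3 + 4u^2 - 2u + 3.
Then p(6) = 999.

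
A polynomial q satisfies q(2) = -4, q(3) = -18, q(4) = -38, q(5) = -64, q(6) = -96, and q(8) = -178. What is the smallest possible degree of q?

2

Divided differences on the nodes 2, 3, 4, 5, 6, 8:
  order 0: -4  -18  -38  -64  -96  -178
  order 1: -14  -20  -26  -32  -41
  order 2: -3  -3  -3  -3
  order 3: 0  0  0
  order 4: 0  0
  order 5: 0
The order-2 divided differences are all -3 (nonzero) and every higher order vanishes, so the data lies on a polynomial of degree exactly 2.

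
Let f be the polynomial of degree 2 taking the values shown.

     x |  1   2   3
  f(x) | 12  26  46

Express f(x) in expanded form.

f(x) = 3x^2 + 5x + 4

Using the Lagrange interpolation formula with nodes 1, 2, 3:
  L_0(x) = (x - 2)(x - 3) / 2
  L_1(x) = (x - 1)(x - 3) / -1
  L_2(x) = (x - 1)(x - 2) / 2
Then f(x) = 12·L_0(x) + 26·L_1(x) + 46·L_2(x).
Expanding and collecting terms gives f(x) = 3x^2 + 5x + 4.
Check: f(1) = 12. ✓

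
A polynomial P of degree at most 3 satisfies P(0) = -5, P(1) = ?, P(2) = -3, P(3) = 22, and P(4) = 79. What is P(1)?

-8

On equispaced nodes a degree-3 polynomial has vanishing fourth forward difference, so
  P(0) - 4·P(1) + 6·P(2) - 4·P(3) + P(4) = 0.
Substituting the known values and solving for P(1):
  -4·P(1) = 32
  P(1) = -8.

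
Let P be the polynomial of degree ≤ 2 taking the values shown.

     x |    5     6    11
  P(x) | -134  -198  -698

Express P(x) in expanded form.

P(x) = -6x^2 + 2x + 6

Write P(x) = ax^2 + bx + c. Substituting each data point gives a linear system:
  25a + 5b + c = -134
  36a + 6b + c = -198
  121a + 11b + c = -698
Solving the system yields a = -6, b = 2, c = 6.
So P(x) = -6x^2 + 2x + 6.
Check: P(11) = -698. ✓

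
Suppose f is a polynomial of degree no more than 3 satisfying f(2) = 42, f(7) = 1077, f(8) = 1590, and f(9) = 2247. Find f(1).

Write f(x) = ax^3 + bx^2 + cx + d. Substituting each data point gives a linear system:
  8a + 4b + 2c + d = 42
  343a + 49b + 7c + d = 1077
  512a + 64b + 8c + d = 1590
  729a + 81b + 9c + d = 2247
Solving the system yields a = 3, b = 0, c = 6, d = 6.
So f(x) = 3x³ + 6x + 6.
Then f(1) = 15.

15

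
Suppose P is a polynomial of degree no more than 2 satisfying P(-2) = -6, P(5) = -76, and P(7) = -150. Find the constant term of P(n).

Write P(n) = an^2 + bn + c. Substituting each data point gives a linear system:
  4a - 2b + c = -6
  25a + 5b + c = -76
  49a + 7b + c = -150
Solving the system yields a = -3, b = -1, c = 4.
So P(n) = -3n^2 - n + 4.
The constant term is 4.

4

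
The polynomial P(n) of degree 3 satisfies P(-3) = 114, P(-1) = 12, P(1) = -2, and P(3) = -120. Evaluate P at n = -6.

Write P(n) = an^3 + bn^2 + cn + d. Substituting each data point gives a linear system:
  -27a + 9b - 3c + d = 114
  -a + b - c + d = 12
  a + b + c + d = -2
  27a + 9b + 3c + d = -120
Solving the system yields a = -4, b = -1, c = -3, d = 6.
So P(n) = -4n^3 - n^2 - 3n + 6.
Then P(-6) = 852.

852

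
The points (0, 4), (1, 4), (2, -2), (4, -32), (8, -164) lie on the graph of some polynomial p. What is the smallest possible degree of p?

2

Divided differences on the nodes 0, 1, 2, 4, 8:
  order 0: 4  4  -2  -32  -164
  order 1: 0  -6  -15  -33
  order 2: -3  -3  -3
  order 3: 0  0
  order 4: 0
The order-2 divided differences are all -3 (nonzero) and every higher order vanishes, so the data lies on a polynomial of degree exactly 2.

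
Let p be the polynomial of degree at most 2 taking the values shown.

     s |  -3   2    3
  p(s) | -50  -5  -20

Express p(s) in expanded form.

p(s) = -4s^2 + 5s + 1

Write p(s) = as^2 + bs + c. Substituting each data point gives a linear system:
  9a - 3b + c = -50
  4a + 2b + c = -5
  9a + 3b + c = -20
Solving the system yields a = -4, b = 5, c = 1.
So p(s) = -4s² + 5s + 1.
Check: p(-3) = -50. ✓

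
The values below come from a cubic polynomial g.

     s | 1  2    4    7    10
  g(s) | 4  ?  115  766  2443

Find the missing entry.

11

The 4 known points determine the degree-3 polynomial uniquely.
Write g(s) = as^3 + bs^2 + cs + d. Substituting each data point gives a linear system:
  a + b + c + d = 4
  64a + 16b + 4c + d = 115
  343a + 49b + 7c + d = 766
  1000a + 100b + 10c + d = 2443
Solving the system yields a = 3, b = -6, c = 4, d = 3.
So g(s) = 3s^3 - 6s^2 + 4s + 3.
Then g(2) = 11.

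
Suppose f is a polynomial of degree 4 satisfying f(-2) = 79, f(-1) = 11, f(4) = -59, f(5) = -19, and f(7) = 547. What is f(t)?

f(t) = t^4 - 6t^3 + 4t^2 + t + 1

Write f(t) = at^4 + bt^3 + ct^2 + dt + e. Substituting each data point gives a linear system:
  16a - 8b + 4c - 2d + e = 79
  a - b + c - d + e = 11
  256a + 64b + 16c + 4d + e = -59
  625a + 125b + 25c + 5d + e = -19
  2401a + 343b + 49c + 7d + e = 547
Solving the system yields a = 1, b = -6, c = 4, d = 1, e = 1.
So f(t) = t⁴ - 6t³ + 4t² + t + 1.
Check: f(5) = -19. ✓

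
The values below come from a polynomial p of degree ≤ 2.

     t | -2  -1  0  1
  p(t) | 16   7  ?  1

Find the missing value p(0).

On equispaced nodes a degree-2 polynomial has vanishing third forward difference, so
  - p(-2) + 3·p(-1) - 3·p(0) + p(1) = 0.
Substituting the known values and solving for p(0):
  -3·p(0) = -6
  p(0) = 2.

2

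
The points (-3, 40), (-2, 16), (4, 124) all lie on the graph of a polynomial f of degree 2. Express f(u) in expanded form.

f(u) = 6u^2 + 6u + 4

Write f(u) = au^2 + bu + c. Substituting each data point gives a linear system:
  9a - 3b + c = 40
  4a - 2b + c = 16
  16a + 4b + c = 124
Solving the system yields a = 6, b = 6, c = 4.
So f(u) = 6u^2 + 6u + 4.
Check: f(-3) = 40. ✓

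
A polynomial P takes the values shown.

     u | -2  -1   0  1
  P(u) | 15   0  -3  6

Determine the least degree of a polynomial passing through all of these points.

2

Forward differences of the values at u = -2, -1, 0, 1:
  P  : 15  0  -3  6
  Δ  : -15  -3  9
  Δ^2: 12  12
  Δ^3: 0
The second differences are constant (12) and nonzero, while all higher differences vanish, so the minimal degree is 2.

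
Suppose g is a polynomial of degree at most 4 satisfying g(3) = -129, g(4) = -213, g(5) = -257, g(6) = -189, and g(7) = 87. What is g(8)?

Forward differences of the values at u = 3, 4, 5, 6, 7:
  g  : -129  -213  -257  -189  87
  Δ  : -84  -44  68  276
  Δ^2: 40  112  208
  Δ^3: 72  96
  Δ^4: 24
The fourth differences are constant, confirming degree 4.
Interpolating (Newton forward form) and evaluating at u = 8 gives g(8) = 691.

691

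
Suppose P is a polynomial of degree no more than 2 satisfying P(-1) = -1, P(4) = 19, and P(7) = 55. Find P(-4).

Using the Lagrange interpolation formula with nodes -1, 4, 7:
  L_0(t) = (t - 4)(t - 7) / 40
  L_1(t) = (t + 1)(t - 7) / -15
  L_2(t) = (t + 1)(t - 4) / 24
Then P(t) = -1·L_0(t) + 19·L_1(t) + 55·L_2(t).
Expanding and collecting terms gives P(t) = t^2 + t - 1.
Evaluating at t = -4: P(-4) = 11.

11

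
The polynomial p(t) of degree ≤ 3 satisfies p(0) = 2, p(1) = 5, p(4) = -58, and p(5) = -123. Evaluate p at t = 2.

0

Using the Lagrange interpolation formula with nodes 0, 1, 4, 5:
  L_0(t) = (t - 1)(t - 4)(t - 5) / -20
  L_1(t) = t(t - 4)(t - 5) / 12
  L_2(t) = t(t - 1)(t - 5) / -12
  L_3(t) = t(t - 1)(t - 4) / 20
Then p(t) = 2·L_0(t) + 5·L_1(t) - 58·L_2(t) - 123·L_3(t).
Expanding and collecting terms gives p(t) = -t^3 - t^2 + 5t + 2.
Evaluating at t = 2: p(2) = 0.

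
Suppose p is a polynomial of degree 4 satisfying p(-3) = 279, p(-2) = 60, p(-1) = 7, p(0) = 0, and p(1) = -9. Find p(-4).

856

Forward differences of the values at t = -3, -2, -1, 0, 1:
  p  : 279  60  7  0  -9
  Δ  : -219  -53  -7  -9
  Δ^2: 166  46  -2
  Δ^3: -120  -48
  Δ^4: 72
The fourth differences are constant, confirming degree 4.
Interpolating (Newton forward form) and evaluating at t = -4 gives p(-4) = 856.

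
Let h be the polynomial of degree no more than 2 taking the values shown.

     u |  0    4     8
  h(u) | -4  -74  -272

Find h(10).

Write h(u) = au^2 + bu + c. Substituting each data point gives a linear system:
  c = -4
  16a + 4b + c = -74
  64a + 8b + c = -272
Solving the system yields a = -4, b = -3/2, c = -4.
So h(u) = -4u^2 - (3/2)u - 4.
Then h(10) = -419.

-419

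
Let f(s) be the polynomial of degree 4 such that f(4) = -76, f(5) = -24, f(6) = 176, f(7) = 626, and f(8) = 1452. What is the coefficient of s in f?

6

Write f(s) = as^4 + bs^3 + cs^2 + ds + e. Substituting each data point gives a linear system:
  256a + 64b + 16c + 4d + e = -76
  625a + 125b + 25c + 5d + e = -24
  1296a + 216b + 36c + 6d + e = 176
  2401a + 343b + 49c + 7d + e = 626
  4096a + 512b + 64c + 8d + e = 1452
Solving the system yields a = 1, b = -5, c = -2, d = 6, e = -4.
So f(s) = s⁴ - 5s³ - 2s² + 6s - 4.
The coefficient of s is 6.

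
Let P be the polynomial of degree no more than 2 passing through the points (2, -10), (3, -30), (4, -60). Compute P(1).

0

Using the Lagrange interpolation formula with nodes 2, 3, 4:
  L_0(u) = (u - 3)(u - 4) / 2
  L_1(u) = (u - 2)(u - 4) / -1
  L_2(u) = (u - 2)(u - 3) / 2
Then P(u) = -10·L_0(u) - 30·L_1(u) - 60·L_2(u).
Expanding and collecting terms gives P(u) = -5u² + 5u.
Evaluating at u = 1: P(1) = 0.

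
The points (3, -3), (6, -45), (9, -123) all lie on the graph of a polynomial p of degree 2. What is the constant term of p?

Write p(n) = an^2 + bn + c. Substituting each data point gives a linear system:
  9a + 3b + c = -3
  36a + 6b + c = -45
  81a + 9b + c = -123
Solving the system yields a = -2, b = 4, c = 3.
So p(n) = -2n^2 + 4n + 3.
The constant term is 3.

3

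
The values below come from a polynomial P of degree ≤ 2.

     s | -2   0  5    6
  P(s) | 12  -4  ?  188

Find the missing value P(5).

131

The 3 known points determine the degree-2 polynomial uniquely.
Write P(s) = as^2 + bs + c. Substituting each data point gives a linear system:
  4a - 2b + c = 12
  c = -4
  36a + 6b + c = 188
Solving the system yields a = 5, b = 2, c = -4.
So P(s) = 5s^2 + 2s - 4.
Then P(5) = 131.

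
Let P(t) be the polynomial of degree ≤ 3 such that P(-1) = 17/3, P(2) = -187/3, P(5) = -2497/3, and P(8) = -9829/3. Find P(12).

-10819

Write P(t) = at^3 + bt^2 + ct + d. Substituting each data point gives a linear system:
  -a + b - c + d = 17/3
  8a + 4b + 2c + d = -187/3
  125a + 25b + 5c + d = -2497/3
  512a + 64b + 8c + d = -9829/3
Solving the system yields a = -6, b = -3, c = -5/3, d = 1.
So P(t) = -6t^3 - 3t^2 - (5/3)t + 1.
Then P(12) = -10819.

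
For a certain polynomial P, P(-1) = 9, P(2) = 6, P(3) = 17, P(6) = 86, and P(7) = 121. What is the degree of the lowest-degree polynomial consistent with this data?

Divided differences on the nodes -1, 2, 3, 6, 7:
  order 0: 9  6  17  86  121
  order 1: -1  11  23  35
  order 2: 3  3  3
  order 3: 0  0
  order 4: 0
The order-2 divided differences are all 3 (nonzero) and every higher order vanishes, so the data lies on a polynomial of degree exactly 2.

2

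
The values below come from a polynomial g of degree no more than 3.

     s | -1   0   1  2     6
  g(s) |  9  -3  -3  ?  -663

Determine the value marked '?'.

The 4 known points determine the degree-3 polynomial uniquely.
Write g(s) = as^3 + bs^2 + cs + d. Substituting each data point gives a linear system:
  -a + b - c + d = 9
  d = -3
  a + b + c + d = -3
  216a + 36b + 6c + d = -663
Solving the system yields a = -4, b = 6, c = -2, d = -3.
So g(s) = -4s³ + 6s² - 2s - 3.
Then g(2) = -15.

-15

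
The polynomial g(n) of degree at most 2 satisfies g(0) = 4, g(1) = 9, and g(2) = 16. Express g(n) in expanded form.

g(n) = n^2 + 4n + 4

Write g(n) = an^2 + bn + c. Substituting each data point gives a linear system:
  c = 4
  a + b + c = 9
  4a + 2b + c = 16
Solving the system yields a = 1, b = 4, c = 4.
So g(n) = n^2 + 4n + 4.
Check: g(1) = 9. ✓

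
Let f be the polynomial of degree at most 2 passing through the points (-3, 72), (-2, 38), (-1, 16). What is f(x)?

Write f(x) = ax^2 + bx + c. Substituting each data point gives a linear system:
  9a - 3b + c = 72
  4a - 2b + c = 38
  a - b + c = 16
Solving the system yields a = 6, b = -4, c = 6.
So f(x) = 6x^2 - 4x + 6.
Check: f(-3) = 72. ✓

f(x) = 6x^2 - 4x + 6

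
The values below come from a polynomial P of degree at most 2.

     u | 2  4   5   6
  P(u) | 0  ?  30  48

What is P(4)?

The 3 known points determine the degree-2 polynomial uniquely.
Write P(u) = au^2 + bu + c. Substituting each data point gives a linear system:
  4a + 2b + c = 0
  25a + 5b + c = 30
  36a + 6b + c = 48
Solving the system yields a = 2, b = -4, c = 0.
So P(u) = 2u² - 4u.
Then P(4) = 16.

16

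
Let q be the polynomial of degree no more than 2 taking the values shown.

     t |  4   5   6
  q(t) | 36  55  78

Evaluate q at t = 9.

171

Using the Lagrange interpolation formula with nodes 4, 5, 6:
  L_0(t) = (t - 5)(t - 6) / 2
  L_1(t) = (t - 4)(t - 6) / -1
  L_2(t) = (t - 4)(t - 5) / 2
Then q(t) = 36·L_0(t) + 55·L_1(t) + 78·L_2(t).
Expanding and collecting terms gives q(t) = 2t^2 + t.
Evaluating at t = 9: q(9) = 171.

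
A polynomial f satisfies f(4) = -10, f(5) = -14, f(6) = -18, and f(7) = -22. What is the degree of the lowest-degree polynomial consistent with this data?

Forward differences of the values at s = 4, 5, 6, 7:
  f  : -10  -14  -18  -22
  Δ  : -4  -4  -4
  Δ^2: 0  0
  Δ^3: 0
The first differences are constant (-4) and nonzero, while all higher differences vanish, so the minimal degree is 1.

1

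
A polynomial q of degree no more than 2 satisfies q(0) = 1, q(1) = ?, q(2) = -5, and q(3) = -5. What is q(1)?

-3

On equispaced nodes a degree-2 polynomial has vanishing third forward difference, so
  - q(0) + 3·q(1) - 3·q(2) + q(3) = 0.
Substituting the known values and solving for q(1):
  3·q(1) = -9
  q(1) = -3.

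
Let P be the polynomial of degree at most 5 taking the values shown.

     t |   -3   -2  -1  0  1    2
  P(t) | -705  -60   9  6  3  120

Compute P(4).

Forward differences of the values at t = -3, -2, -1, 0, 1, 2:
  P  : -705  -60  9  6  3  120
  Δ  : 645  69  -3  -3  117
  Δ^2: -576  -72  0  120
  Δ^3: 504  72  120
  Δ^4: -432  48
  Δ^5: 480
The fifth differences are constant, confirming degree 5.
Interpolating (Newton forward form) and evaluating at t = 4 gives P(4) = 4314.

4314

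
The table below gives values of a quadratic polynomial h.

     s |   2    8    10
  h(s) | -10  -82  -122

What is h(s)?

h(s) = -s^2 - 2s - 2

Write h(s) = as^2 + bs + c. Substituting each data point gives a linear system:
  4a + 2b + c = -10
  64a + 8b + c = -82
  100a + 10b + c = -122
Solving the system yields a = -1, b = -2, c = -2.
So h(s) = -s² - 2s - 2.
Check: h(10) = -122. ✓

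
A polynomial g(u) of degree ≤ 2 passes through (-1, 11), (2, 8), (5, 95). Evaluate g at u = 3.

27

Forward differences of the values at u = -1, 2, 5:
  g  : 11  8  95
  Δ  : -3  87
  Δ^2: 90
The second differences are constant, confirming degree 2.
Interpolating (Newton forward form) and evaluating at u = 3 gives g(3) = 27.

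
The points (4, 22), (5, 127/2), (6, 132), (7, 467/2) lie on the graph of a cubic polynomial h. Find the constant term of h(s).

6

Write h(s) = as^3 + bs^2 + cs + d. Substituting each data point gives a linear system:
  64a + 16b + 4c + d = 22
  125a + 25b + 5c + d = 127/2
  216a + 36b + 6c + d = 132
  343a + 49b + 7c + d = 467/2
Solving the system yields a = 1, b = -3/2, c = -6, d = 6.
So h(s) = s³ - (3/2)s² - 6s + 6.
The constant term is 6.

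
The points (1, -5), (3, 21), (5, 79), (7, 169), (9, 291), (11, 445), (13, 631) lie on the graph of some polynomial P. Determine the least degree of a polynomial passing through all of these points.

2

Forward differences of the values at x = 1, 3, 5, 7, 9, 11, 13:
  P  : -5  21  79  169  291  445  631
  Δ  : 26  58  90  122  154  186
  Δ^2: 32  32  32  32  32
  Δ^3: 0  0  0  0
  Δ^4: 0  0  0
  Δ^5: 0  0
  Δ^6: 0
The second differences are constant (32) and nonzero, while all higher differences vanish, so the minimal degree is 2.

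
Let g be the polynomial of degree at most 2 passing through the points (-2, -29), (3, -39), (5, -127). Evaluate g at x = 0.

Using the Lagrange interpolation formula with nodes -2, 3, 5:
  L_0(x) = (x - 3)(x - 5) / 35
  L_1(x) = (x + 2)(x - 5) / -10
  L_2(x) = (x + 2)(x - 3) / 14
Then g(x) = -29·L_0(x) - 39·L_1(x) - 127·L_2(x).
Expanding and collecting terms gives g(x) = -6x² + 4x + 3.
Evaluating at x = 0: g(0) = 3.

3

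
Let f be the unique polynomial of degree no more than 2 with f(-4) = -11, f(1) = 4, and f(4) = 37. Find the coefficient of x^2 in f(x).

Write f(x) = ax^2 + bx + c. Substituting each data point gives a linear system:
  16a - 4b + c = -11
  a + b + c = 4
  16a + 4b + c = 37
Solving the system yields a = 1, b = 6, c = -3.
So f(x) = x^2 + 6x - 3.
The leading coefficient is 1.

1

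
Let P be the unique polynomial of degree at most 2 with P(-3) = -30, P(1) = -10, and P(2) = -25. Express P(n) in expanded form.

Write P(n) = an^2 + bn + c. Substituting each data point gives a linear system:
  9a - 3b + c = -30
  a + b + c = -10
  4a + 2b + c = -25
Solving the system yields a = -4, b = -3, c = -3.
So P(n) = -4n^2 - 3n - 3.
Check: P(1) = -10. ✓

P(n) = -4n^2 - 3n - 3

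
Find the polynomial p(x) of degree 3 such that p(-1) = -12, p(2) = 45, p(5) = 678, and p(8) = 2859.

Write p(x) = ax^3 + bx^2 + cx + d. Substituting each data point gives a linear system:
  -a + b - c + d = -12
  8a + 4b + 2c + d = 45
  125a + 25b + 5c + d = 678
  512a + 64b + 8c + d = 2859
Solving the system yields a = 6, b = -4, c = 5, d = 3.
So p(x) = 6x^3 - 4x^2 + 5x + 3.
Check: p(2) = 45. ✓

p(x) = 6x^3 - 4x^2 + 5x + 3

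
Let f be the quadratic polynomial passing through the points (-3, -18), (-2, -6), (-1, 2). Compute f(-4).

-34

Write f(t) = at^2 + bt + c. Substituting each data point gives a linear system:
  9a - 3b + c = -18
  4a - 2b + c = -6
  a - b + c = 2
Solving the system yields a = -2, b = 2, c = 6.
So f(t) = -2t^2 + 2t + 6.
Then f(-4) = -34.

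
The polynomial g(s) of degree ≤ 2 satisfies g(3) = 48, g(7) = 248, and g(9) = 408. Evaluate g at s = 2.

23

Using the Lagrange interpolation formula with nodes 3, 7, 9:
  L_0(s) = (s - 7)(s - 9) / 24
  L_1(s) = (s - 3)(s - 9) / -8
  L_2(s) = (s - 3)(s - 7) / 12
Then g(s) = 48·L_0(s) + 248·L_1(s) + 408·L_2(s).
Expanding and collecting terms gives g(s) = 5s^2 + 3.
Evaluating at s = 2: g(2) = 23.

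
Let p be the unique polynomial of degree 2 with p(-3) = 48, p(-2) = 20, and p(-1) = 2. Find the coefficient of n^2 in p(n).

5

Write p(n) = an^2 + bn + c. Substituting each data point gives a linear system:
  9a - 3b + c = 48
  4a - 2b + c = 20
  a - b + c = 2
Solving the system yields a = 5, b = -3, c = -6.
So p(n) = 5n^2 - 3n - 6.
The leading coefficient is 5.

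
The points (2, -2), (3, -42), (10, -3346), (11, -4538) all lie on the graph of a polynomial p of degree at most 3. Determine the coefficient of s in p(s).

Write p(s) = as^3 + bs^2 + cs + d. Substituting each data point gives a linear system:
  8a + 4b + 2c + d = -2
  27a + 9b + 3c + d = -42
  1000a + 100b + 10c + d = -3346
  1331a + 121b + 11c + d = -4538
Solving the system yields a = -4, b = 6, c = 6, d = -6.
So p(s) = -4s³ + 6s² + 6s - 6.
The coefficient of s is 6.

6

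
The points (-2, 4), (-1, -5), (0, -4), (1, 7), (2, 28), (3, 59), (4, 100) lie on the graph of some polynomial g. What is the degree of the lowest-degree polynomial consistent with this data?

Forward differences of the values at s = -2, -1, 0, 1, 2, 3, 4:
  g  : 4  -5  -4  7  28  59  100
  Δ  : -9  1  11  21  31  41
  Δ^2: 10  10  10  10  10
  Δ^3: 0  0  0  0
  Δ^4: 0  0  0
  Δ^5: 0  0
  Δ^6: 0
The second differences are constant (10) and nonzero, while all higher differences vanish, so the minimal degree is 2.

2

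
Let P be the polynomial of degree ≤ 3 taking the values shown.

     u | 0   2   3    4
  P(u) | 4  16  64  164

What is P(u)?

P(u) = 3u^3 - u^2 - 4u + 4

Write P(u) = au^3 + bu^2 + cu + d. Substituting each data point gives a linear system:
  d = 4
  8a + 4b + 2c + d = 16
  27a + 9b + 3c + d = 64
  64a + 16b + 4c + d = 164
Solving the system yields a = 3, b = -1, c = -4, d = 4.
So P(u) = 3u^3 - u^2 - 4u + 4.
Check: P(3) = 64. ✓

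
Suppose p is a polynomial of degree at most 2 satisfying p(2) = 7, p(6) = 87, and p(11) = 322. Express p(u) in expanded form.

Write p(u) = au^2 + bu + c. Substituting each data point gives a linear system:
  4a + 2b + c = 7
  36a + 6b + c = 87
  121a + 11b + c = 322
Solving the system yields a = 3, b = -4, c = 3.
So p(u) = 3u^2 - 4u + 3.
Check: p(2) = 7. ✓

p(u) = 3u^2 - 4u + 3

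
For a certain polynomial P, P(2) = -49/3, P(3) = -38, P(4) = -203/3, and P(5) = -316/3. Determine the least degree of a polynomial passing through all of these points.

Forward differences of the values at u = 2, 3, 4, 5:
  P  : -49/3  -38  -203/3  -316/3
  Δ  : -65/3  -89/3  -113/3
  Δ^2: -8  -8
  Δ^3: 0
The second differences are constant (-8) and nonzero, while all higher differences vanish, so the minimal degree is 2.

2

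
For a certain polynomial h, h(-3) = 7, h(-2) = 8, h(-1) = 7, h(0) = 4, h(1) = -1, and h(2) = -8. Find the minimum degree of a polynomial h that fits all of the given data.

Forward differences of the values at u = -3, -2, -1, 0, 1, 2:
  h  : 7  8  7  4  -1  -8
  Δ  : 1  -1  -3  -5  -7
  Δ^2: -2  -2  -2  -2
  Δ^3: 0  0  0
  Δ^4: 0  0
  Δ^5: 0
The second differences are constant (-2) and nonzero, while all higher differences vanish, so the minimal degree is 2.

2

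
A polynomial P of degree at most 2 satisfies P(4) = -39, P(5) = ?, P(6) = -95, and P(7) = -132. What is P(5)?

The 3 known points determine the degree-2 polynomial uniquely.
Write P(x) = ax^2 + bx + c. Substituting each data point gives a linear system:
  16a + 4b + c = -39
  36a + 6b + c = -95
  49a + 7b + c = -132
Solving the system yields a = -3, b = 2, c = 1.
So P(x) = -3x^2 + 2x + 1.
Then P(5) = -64.

-64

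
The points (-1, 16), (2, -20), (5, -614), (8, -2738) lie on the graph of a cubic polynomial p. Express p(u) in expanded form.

p(u) = -6u^3 + 5u^2 + u + 6

Write p(u) = au^3 + bu^2 + cu + d. Substituting each data point gives a linear system:
  -a + b - c + d = 16
  8a + 4b + 2c + d = -20
  125a + 25b + 5c + d = -614
  512a + 64b + 8c + d = -2738
Solving the system yields a = -6, b = 5, c = 1, d = 6.
So p(u) = -6u³ + 5u² + u + 6.
Check: p(-1) = 16. ✓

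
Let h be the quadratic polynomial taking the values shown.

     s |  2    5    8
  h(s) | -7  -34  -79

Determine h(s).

h(s) = -s^2 - 2s + 1

Write h(s) = as^2 + bs + c. Substituting each data point gives a linear system:
  4a + 2b + c = -7
  25a + 5b + c = -34
  64a + 8b + c = -79
Solving the system yields a = -1, b = -2, c = 1.
So h(s) = -s^2 - 2s + 1.
Check: h(2) = -7. ✓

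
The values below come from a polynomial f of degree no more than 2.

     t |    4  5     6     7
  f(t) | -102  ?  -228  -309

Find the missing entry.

On equispaced nodes a degree-2 polynomial has vanishing third forward difference, so
  - f(4) + 3·f(5) - 3·f(6) + f(7) = 0.
Substituting the known values and solving for f(5):
  3·f(5) = -477
  f(5) = -159.

-159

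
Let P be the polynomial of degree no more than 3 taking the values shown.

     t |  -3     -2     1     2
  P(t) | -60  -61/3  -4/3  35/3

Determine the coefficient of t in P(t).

Write P(t) = at^3 + bt^2 + ct + d. Substituting each data point gives a linear system:
  -27a + 9b - 3c + d = -60
  -8a + 4b - 2c + d = -61/3
  a + b + c + d = -4/3
  8a + 4b + 2c + d = 35/3
Solving the system yields a = 2, b = -1/3, c = 0, d = -3.
So P(t) = 2t³ - (1/3)t² - 3.
The coefficient of t is 0.

0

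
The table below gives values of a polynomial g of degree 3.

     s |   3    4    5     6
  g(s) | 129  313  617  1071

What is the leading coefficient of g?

5

Write g(s) = as^3 + bs^2 + cs + d. Substituting each data point gives a linear system:
  27a + 9b + 3c + d = 129
  64a + 16b + 4c + d = 313
  125a + 25b + 5c + d = 617
  216a + 36b + 6c + d = 1071
Solving the system yields a = 5, b = 0, c = -1, d = -3.
So g(s) = 5s³ - s - 3.
The leading coefficient is 5.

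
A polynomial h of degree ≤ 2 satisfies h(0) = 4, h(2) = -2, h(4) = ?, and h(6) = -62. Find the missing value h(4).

The 3 known points determine the degree-2 polynomial uniquely.
Write h(n) = an^2 + bn + c. Substituting each data point gives a linear system:
  c = 4
  4a + 2b + c = -2
  36a + 6b + c = -62
Solving the system yields a = -2, b = 1, c = 4.
So h(n) = -2n^2 + n + 4.
Then h(4) = -24.

-24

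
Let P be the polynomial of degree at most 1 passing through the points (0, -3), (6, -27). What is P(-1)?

1

Using the Lagrange interpolation formula with nodes 0, 6:
  L_0(n) = (n - 6) / -6
  L_1(n) = n / 6
Then P(n) = -3·L_0(n) - 27·L_1(n).
Expanding and collecting terms gives P(n) = -4n - 3.
Evaluating at n = -1: P(-1) = 1.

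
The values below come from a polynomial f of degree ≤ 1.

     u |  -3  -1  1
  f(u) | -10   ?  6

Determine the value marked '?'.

On equispaced nodes a degree-1 polynomial has vanishing second forward difference, so
  f(-3) - 2·f(-1) + f(1) = 0.
Substituting the known values and solving for f(-1):
  -2·f(-1) = 4
  f(-1) = -2.

-2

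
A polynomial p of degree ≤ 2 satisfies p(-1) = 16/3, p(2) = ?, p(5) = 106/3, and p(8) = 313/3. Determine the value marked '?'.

On equispaced nodes a degree-2 polynomial has vanishing third forward difference, so
  - p(-1) + 3·p(2) - 3·p(5) + p(8) = 0.
Substituting the known values and solving for p(2):
  3·p(2) = 7
  p(2) = 7/3.

7/3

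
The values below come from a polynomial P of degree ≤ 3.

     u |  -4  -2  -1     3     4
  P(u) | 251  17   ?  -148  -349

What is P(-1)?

-4

The 4 known points determine the degree-3 polynomial uniquely.
Write P(u) = au^3 + bu^2 + cu + d. Substituting each data point gives a linear system:
  -64a + 16b - 4c + d = 251
  -8a + 4b - 2c + d = 17
  27a + 9b + 3c + d = -148
  64a + 16b + 4c + d = -349
Solving the system yields a = -5, b = -3, c = 5, d = -1.
So P(u) = -5u^3 - 3u^2 + 5u - 1.
Then P(-1) = -4.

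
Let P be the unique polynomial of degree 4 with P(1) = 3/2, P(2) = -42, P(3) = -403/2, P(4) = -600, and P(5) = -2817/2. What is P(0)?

Forward differences of the values at n = 1, 2, 3, 4, 5:
  P  : 3/2  -42  -403/2  -600  -2817/2
  Δ  : -87/2  -319/2  -797/2  -1617/2
  Δ^2: -116  -239  -410
  Δ^3: -123  -171
  Δ^4: -48
The fourth differences are constant, confirming degree 4.
Interpolating (Newton forward form) and evaluating at n = 0 gives P(0) = 4.

4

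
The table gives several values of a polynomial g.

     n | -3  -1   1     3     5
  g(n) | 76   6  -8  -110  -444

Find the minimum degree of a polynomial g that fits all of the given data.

3

Forward differences of the values at n = -3, -1, 1, 3, 5:
  g  : 76  6  -8  -110  -444
  Δ  : -70  -14  -102  -334
  Δ^2: 56  -88  -232
  Δ^3: -144  -144
  Δ^4: 0
The third differences are constant (-144) and nonzero, while all higher differences vanish, so the minimal degree is 3.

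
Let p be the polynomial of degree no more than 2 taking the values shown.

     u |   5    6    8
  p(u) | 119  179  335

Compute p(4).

71

Using the Lagrange interpolation formula with nodes 5, 6, 8:
  L_0(u) = (u - 6)(u - 8) / 3
  L_1(u) = (u - 5)(u - 8) / -2
  L_2(u) = (u - 5)(u - 6) / 6
Then p(u) = 119·L_0(u) + 179·L_1(u) + 335·L_2(u).
Expanding and collecting terms gives p(u) = 6u^2 - 6u - 1.
Evaluating at u = 4: p(4) = 71.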